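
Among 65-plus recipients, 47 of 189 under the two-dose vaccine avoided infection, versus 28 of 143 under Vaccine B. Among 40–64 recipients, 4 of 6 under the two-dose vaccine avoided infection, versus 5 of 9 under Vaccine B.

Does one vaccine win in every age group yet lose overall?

No

65-plus: the two-dose vaccine 47/189 = 24.9%, Vaccine B 28/143 = 19.6% → the two-dose vaccine
40–64: the two-dose vaccine 4/6 = 66.7%, Vaccine B 5/9 = 55.6% → the two-dose vaccine
Overall: the two-dose vaccine 51/195 = 26.2%, Vaccine B 33/152 = 21.7% → the two-dose vaccine
The two-dose vaccine wins overall and in every age group — no reversal.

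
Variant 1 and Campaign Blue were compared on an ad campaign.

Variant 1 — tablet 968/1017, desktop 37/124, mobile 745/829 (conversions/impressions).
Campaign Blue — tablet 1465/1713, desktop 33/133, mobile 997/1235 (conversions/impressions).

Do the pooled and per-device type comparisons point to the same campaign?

Yes

Tablet: Variant 1 968/1017 = 95.2%, Campaign Blue 1465/1713 = 85.5% → Variant 1
Desktop: Variant 1 37/124 = 29.8%, Campaign Blue 33/133 = 24.8% → Variant 1
Mobile: Variant 1 745/829 = 89.9%, Campaign Blue 997/1235 = 80.7% → Variant 1
Overall: Variant 1 1750/1970 = 88.8%, Campaign Blue 2495/3081 = 81.0% → Variant 1
Variant 1 wins overall and in every device group — no reversal.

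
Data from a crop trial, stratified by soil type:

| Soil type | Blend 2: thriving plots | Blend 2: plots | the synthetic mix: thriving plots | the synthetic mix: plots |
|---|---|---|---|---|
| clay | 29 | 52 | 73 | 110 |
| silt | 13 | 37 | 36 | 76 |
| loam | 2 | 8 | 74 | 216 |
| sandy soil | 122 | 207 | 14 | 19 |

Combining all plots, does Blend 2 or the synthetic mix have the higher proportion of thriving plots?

Blend 2

Clay: Blend 2 29/52 = 55.8%, the synthetic mix 73/110 = 66.4% → the synthetic mix
Silt: Blend 2 13/37 = 35.1%, the synthetic mix 36/76 = 47.4% → the synthetic mix
Loam: Blend 2 2/8 = 25.0%, the synthetic mix 74/216 = 34.3% → the synthetic mix
Sandy soil: Blend 2 122/207 = 58.9%, the synthetic mix 14/19 = 73.7% → the synthetic mix
Overall: Blend 2 166/304 = 54.6%, the synthetic mix 197/421 = 46.8% → Blend 2
(The synthetic mix wins every soil group but Blend 2 wins overall — the synthetic mix's plots skew toward the low-rate loam group.)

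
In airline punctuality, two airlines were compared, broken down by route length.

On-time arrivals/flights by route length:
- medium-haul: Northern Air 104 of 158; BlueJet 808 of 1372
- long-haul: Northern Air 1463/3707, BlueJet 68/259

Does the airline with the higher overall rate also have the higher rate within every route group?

Medium-haul: Northern Air 104/158 = 65.8%, BlueJet 808/1372 = 58.9% → Northern Air
Long-haul: Northern Air 1463/3707 = 39.5%, BlueJet 68/259 = 26.3% → Northern Air
Overall: Northern Air 1567/3865 = 40.5%, BlueJet 876/1631 = 53.7% → BlueJet
Northern Air wins each route group but BlueJet wins overall — the comparison reverses. Northern Air's flights skew toward long-haul, which has a lower base rate.

No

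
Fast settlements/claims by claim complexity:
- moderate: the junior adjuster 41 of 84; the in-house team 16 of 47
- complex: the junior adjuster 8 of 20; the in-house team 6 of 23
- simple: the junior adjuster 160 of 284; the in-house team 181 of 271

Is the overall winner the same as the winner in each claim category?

No

Moderate: the junior adjuster 41/84 = 48.8%, the in-house team 16/47 = 34.0% → the junior adjuster
Complex: the junior adjuster 8/20 = 40.0%, the in-house team 6/23 = 26.1% → the junior adjuster
Simple: the junior adjuster 160/284 = 56.3%, the in-house team 181/271 = 66.8% → the in-house team
Overall: the junior adjuster 209/388 = 53.9%, the in-house team 203/341 = 59.5% → the in-house team
Neither sweeps: the junior adjuster wins 2 of 3 groups, the in-house team wins 1. The in-house team wins overall but not every group — no Simpson reversal.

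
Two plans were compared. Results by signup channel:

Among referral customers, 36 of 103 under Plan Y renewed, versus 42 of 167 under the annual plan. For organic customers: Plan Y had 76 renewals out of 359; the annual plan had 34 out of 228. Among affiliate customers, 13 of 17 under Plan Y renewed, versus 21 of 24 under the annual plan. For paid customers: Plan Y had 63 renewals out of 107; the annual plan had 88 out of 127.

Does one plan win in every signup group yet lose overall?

Referral: Plan Y 36/103 = 35.0%, the annual plan 42/167 = 25.1% → Plan Y
Organic: Plan Y 76/359 = 21.2%, the annual plan 34/228 = 14.9% → Plan Y
Affiliate: Plan Y 13/17 = 76.5%, the annual plan 21/24 = 87.5% → the annual plan
Paid: Plan Y 63/107 = 58.9%, the annual plan 88/127 = 69.3% → the annual plan
Overall: Plan Y 188/586 = 32.1%, the annual plan 185/546 = 33.9% → the annual plan
Neither sweeps: Plan Y wins 2 of 4 groups, the annual plan wins 2. The annual plan wins overall but not every group — no Simpson reversal.

No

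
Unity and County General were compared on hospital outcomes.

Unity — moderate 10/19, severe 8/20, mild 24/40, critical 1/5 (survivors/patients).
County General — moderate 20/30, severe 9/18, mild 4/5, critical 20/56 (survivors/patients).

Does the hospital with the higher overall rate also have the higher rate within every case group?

No

Moderate: Unity 10/19 = 52.6%, County General 20/30 = 66.7% → County General
Severe: Unity 8/20 = 40.0%, County General 9/18 = 50.0% → County General
Mild: Unity 24/40 = 60.0%, County General 4/5 = 80.0% → County General
Critical: Unity 1/5 = 20.0%, County General 20/56 = 35.7% → County General
Overall: Unity 43/84 = 51.2%, County General 53/109 = 48.6% → Unity
County General wins each case group but Unity wins overall — the comparison reverses. County General's patients skew toward critical, which has a lower base rate.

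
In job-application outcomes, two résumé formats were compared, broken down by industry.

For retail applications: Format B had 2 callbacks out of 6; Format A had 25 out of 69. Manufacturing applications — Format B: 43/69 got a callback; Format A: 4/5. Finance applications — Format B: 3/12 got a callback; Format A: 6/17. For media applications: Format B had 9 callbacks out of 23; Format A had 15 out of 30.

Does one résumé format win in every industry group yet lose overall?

Yes

Retail: Format B 2/6 = 33.3%, Format A 25/69 = 36.2% → Format A
Manufacturing: Format B 43/69 = 62.3%, Format A 4/5 = 80.0% → Format A
Finance: Format B 3/12 = 25.0%, Format A 6/17 = 35.3% → Format A
Media: Format B 9/23 = 39.1%, Format A 15/30 = 50.0% → Format A
Overall: Format B 57/110 = 51.8%, Format A 50/121 = 41.3% → Format B
Format A wins each industry group but Format B wins overall — the comparison reverses. Format A's applications skew toward retail, which has a lower base rate.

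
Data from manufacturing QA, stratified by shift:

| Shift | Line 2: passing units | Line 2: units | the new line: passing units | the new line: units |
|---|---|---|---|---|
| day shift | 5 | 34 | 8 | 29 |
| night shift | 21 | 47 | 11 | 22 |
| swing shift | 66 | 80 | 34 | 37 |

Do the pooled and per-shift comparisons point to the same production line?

Yes

Day shift: Line 2 5/34 = 14.7%, the new line 8/29 = 27.6% → the new line
Night shift: Line 2 21/47 = 44.7%, the new line 11/22 = 50.0% → the new line
Swing shift: Line 2 66/80 = 82.5%, the new line 34/37 = 91.9% → the new line
Overall: Line 2 92/161 = 57.1%, the new line 53/88 = 60.2% → the new line
The new line wins overall and in every shift group — no reversal.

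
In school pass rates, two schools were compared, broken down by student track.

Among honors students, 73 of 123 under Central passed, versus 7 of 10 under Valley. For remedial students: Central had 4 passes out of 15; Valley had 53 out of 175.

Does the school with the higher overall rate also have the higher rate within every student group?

No

Honors: Central 73/123 = 59.3%, Valley 7/10 = 70.0% → Valley
Remedial: Central 4/15 = 26.7%, Valley 53/175 = 30.3% → Valley
Overall: Central 77/138 = 55.8%, Valley 60/185 = 32.4% → Central
Valley wins each student group but Central wins overall — the comparison reverses. Valley's students skew toward remedial, which has a lower base rate.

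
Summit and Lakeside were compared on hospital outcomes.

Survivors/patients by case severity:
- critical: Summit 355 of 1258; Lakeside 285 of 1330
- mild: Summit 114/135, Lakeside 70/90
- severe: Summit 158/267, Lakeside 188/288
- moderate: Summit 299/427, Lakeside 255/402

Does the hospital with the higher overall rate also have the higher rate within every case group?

No

Critical: Summit 355/1258 = 28.2%, Lakeside 285/1330 = 21.4% → Summit
Mild: Summit 114/135 = 84.4%, Lakeside 70/90 = 77.8% → Summit
Severe: Summit 158/267 = 59.2%, Lakeside 188/288 = 65.3% → Lakeside
Moderate: Summit 299/427 = 70.0%, Lakeside 255/402 = 63.4% → Summit
Overall: Summit 926/2087 = 44.4%, Lakeside 798/2110 = 37.8% → Summit
Neither sweeps: Summit wins 3 of 4 groups, Lakeside wins 1. Summit wins overall but not every group — no Simpson reversal.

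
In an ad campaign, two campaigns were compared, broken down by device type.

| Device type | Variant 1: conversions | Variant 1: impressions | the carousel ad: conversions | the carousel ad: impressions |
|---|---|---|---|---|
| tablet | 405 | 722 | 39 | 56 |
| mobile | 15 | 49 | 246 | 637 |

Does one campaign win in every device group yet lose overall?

Tablet: Variant 1 405/722 = 56.1%, the carousel ad 39/56 = 69.6% → the carousel ad
Mobile: Variant 1 15/49 = 30.6%, the carousel ad 246/637 = 38.6% → the carousel ad
Overall: Variant 1 420/771 = 54.5%, the carousel ad 285/693 = 41.1% → Variant 1
The carousel ad wins each device group but Variant 1 wins overall — the comparison reverses. The carousel ad's impressions skew toward mobile, which has a lower base rate.

Yes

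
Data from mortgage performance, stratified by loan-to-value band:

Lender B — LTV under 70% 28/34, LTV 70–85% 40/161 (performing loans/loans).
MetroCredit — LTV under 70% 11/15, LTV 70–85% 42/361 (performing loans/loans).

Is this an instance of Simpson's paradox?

LTV under 70%: Lender B 28/34 = 82.4%, MetroCredit 11/15 = 73.3% → Lender B
LTV 70–85%: Lender B 40/161 = 24.8%, MetroCredit 42/361 = 11.6% → Lender B
Overall: Lender B 68/195 = 34.9%, MetroCredit 53/376 = 14.1% → Lender B
Lender B wins overall and in every loan-to-value group — no reversal.

No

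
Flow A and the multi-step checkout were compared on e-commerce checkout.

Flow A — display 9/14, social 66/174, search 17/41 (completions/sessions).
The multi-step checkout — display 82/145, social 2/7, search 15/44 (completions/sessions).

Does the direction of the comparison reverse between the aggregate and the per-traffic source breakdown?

Display: Flow A 9/14 = 64.3%, the multi-step checkout 82/145 = 56.6% → Flow A
Social: Flow A 66/174 = 37.9%, the multi-step checkout 2/7 = 28.6% → Flow A
Search: Flow A 17/41 = 41.5%, the multi-step checkout 15/44 = 34.1% → Flow A
Overall: Flow A 92/229 = 40.2%, the multi-step checkout 99/196 = 50.5% → the multi-step checkout
Flow A wins each traffic group but the multi-step checkout wins overall — the comparison reverses. Flow A's sessions skew toward social, which has a lower base rate.

Yes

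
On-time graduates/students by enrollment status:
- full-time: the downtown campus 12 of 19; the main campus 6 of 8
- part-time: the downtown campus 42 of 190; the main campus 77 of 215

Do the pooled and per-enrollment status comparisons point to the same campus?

Yes

Full-time: the downtown campus 12/19 = 63.2%, the main campus 6/8 = 75.0% → the main campus
Part-time: the downtown campus 42/190 = 22.1%, the main campus 77/215 = 35.8% → the main campus
Overall: the downtown campus 54/209 = 25.8%, the main campus 83/223 = 37.2% → the main campus
The main campus wins overall and in every enrollment group — no reversal.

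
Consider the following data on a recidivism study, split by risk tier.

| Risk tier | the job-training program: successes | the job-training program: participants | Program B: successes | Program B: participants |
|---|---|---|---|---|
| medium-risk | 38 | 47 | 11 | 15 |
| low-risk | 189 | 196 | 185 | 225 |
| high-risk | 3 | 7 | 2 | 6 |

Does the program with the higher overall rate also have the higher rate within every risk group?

Medium-risk: the job-training program 38/47 = 80.9%, Program B 11/15 = 73.3% → the job-training program
Low-risk: the job-training program 189/196 = 96.4%, Program B 185/225 = 82.2% → the job-training program
High-risk: the job-training program 3/7 = 42.9%, Program B 2/6 = 33.3% → the job-training program
Overall: the job-training program 230/250 = 92.0%, Program B 198/246 = 80.5% → the job-training program
The job-training program wins overall and in every risk group — no reversal.

Yes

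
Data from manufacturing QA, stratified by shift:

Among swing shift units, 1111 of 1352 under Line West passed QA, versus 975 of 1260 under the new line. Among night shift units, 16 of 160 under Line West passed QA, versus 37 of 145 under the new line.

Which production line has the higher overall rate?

Line West

Swing shift: Line West 1111/1352 = 82.2%, the new line 975/1260 = 77.4% → Line West
Night shift: Line West 16/160 = 10.0%, the new line 37/145 = 25.5% → the new line
Overall: Line West 1127/1512 = 74.5%, the new line 1012/1405 = 72.0% → Line West
(Neither sweeps every shift group, but Line West has the higher pooled rate.)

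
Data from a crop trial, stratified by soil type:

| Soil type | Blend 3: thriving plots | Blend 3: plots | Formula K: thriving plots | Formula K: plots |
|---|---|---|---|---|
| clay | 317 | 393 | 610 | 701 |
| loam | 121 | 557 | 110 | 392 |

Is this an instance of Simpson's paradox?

Clay: Blend 3 317/393 = 80.7%, Formula K 610/701 = 87.0% → Formula K
Loam: Blend 3 121/557 = 21.7%, Formula K 110/392 = 28.1% → Formula K
Overall: Blend 3 438/950 = 46.1%, Formula K 720/1093 = 65.9% → Formula K
Formula K wins overall and in every soil group — no reversal.

No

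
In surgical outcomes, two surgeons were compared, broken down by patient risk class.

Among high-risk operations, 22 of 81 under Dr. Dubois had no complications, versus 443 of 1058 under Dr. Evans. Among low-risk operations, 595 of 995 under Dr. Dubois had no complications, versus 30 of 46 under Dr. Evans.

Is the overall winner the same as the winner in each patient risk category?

High-risk: Dr. Dubois 22/81 = 27.2%, Dr. Evans 443/1058 = 41.9% → Dr. Evans
Low-risk: Dr. Dubois 595/995 = 59.8%, Dr. Evans 30/46 = 65.2% → Dr. Evans
Overall: Dr. Dubois 617/1076 = 57.3%, Dr. Evans 473/1104 = 42.8% → Dr. Dubois
Dr. Evans wins each patient risk group but Dr. Dubois wins overall — the comparison reverses. Dr. Evans's operations skew toward high-risk, which has a lower base rate.

No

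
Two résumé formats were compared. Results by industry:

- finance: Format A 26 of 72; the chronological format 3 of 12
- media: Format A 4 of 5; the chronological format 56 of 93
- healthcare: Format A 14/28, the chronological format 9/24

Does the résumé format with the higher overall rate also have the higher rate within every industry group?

Finance: Format A 26/72 = 36.1%, the chronological format 3/12 = 25.0% → Format A
Media: Format A 4/5 = 80.0%, the chronological format 56/93 = 60.2% → Format A
Healthcare: Format A 14/28 = 50.0%, the chronological format 9/24 = 37.5% → Format A
Overall: Format A 44/105 = 41.9%, the chronological format 68/129 = 52.7% → the chronological format
Format A wins each industry group but the chronological format wins overall — the comparison reverses. Format A's applications skew toward finance, which has a lower base rate.

No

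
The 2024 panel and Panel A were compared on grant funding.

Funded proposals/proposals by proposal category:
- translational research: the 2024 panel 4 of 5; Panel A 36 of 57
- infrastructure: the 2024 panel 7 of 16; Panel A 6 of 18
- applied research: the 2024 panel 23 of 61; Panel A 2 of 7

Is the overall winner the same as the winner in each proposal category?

No

Translational research: the 2024 panel 4/5 = 80.0%, Panel A 36/57 = 63.2% → the 2024 panel
Infrastructure: the 2024 panel 7/16 = 43.8%, Panel A 6/18 = 33.3% → the 2024 panel
Applied research: the 2024 panel 23/61 = 37.7%, Panel A 2/7 = 28.6% → the 2024 panel
Overall: the 2024 panel 34/82 = 41.5%, Panel A 44/82 = 53.7% → Panel A
The 2024 panel wins each proposal group but Panel A wins overall — the comparison reverses. The 2024 panel's proposals skew toward applied research, which has a lower base rate.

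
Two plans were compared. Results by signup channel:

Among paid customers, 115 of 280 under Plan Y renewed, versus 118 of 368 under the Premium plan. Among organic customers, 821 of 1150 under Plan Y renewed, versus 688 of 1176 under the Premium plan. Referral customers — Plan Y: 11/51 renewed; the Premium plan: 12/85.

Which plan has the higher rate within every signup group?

Paid: Plan Y 115/280 = 41.1%, the Premium plan 118/368 = 32.1% → Plan Y
Organic: Plan Y 821/1150 = 71.4%, the Premium plan 688/1176 = 58.5% → Plan Y
Referral: Plan Y 11/51 = 21.6%, the Premium plan 12/85 = 14.1% → Plan Y
Plan Y has the higher rate in all 3 groups.

Plan Y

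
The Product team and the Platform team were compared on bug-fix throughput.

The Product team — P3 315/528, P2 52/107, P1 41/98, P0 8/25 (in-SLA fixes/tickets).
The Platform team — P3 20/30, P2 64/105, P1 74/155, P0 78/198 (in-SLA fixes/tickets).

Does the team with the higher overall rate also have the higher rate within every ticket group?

No

P3: the Product team 315/528 = 59.7%, the Platform team 20/30 = 66.7% → the Platform team
P2: the Product team 52/107 = 48.6%, the Platform team 64/105 = 61.0% → the Platform team
P1: the Product team 41/98 = 41.8%, the Platform team 74/155 = 47.7% → the Platform team
P0: the Product team 8/25 = 32.0%, the Platform team 78/198 = 39.4% → the Platform team
Overall: the Product team 416/758 = 54.9%, the Platform team 236/488 = 48.4% → the Product team
The Platform team wins each ticket group but the Product team wins overall — the comparison reverses. The Platform team's tickets skew toward P0, which has a lower base rate.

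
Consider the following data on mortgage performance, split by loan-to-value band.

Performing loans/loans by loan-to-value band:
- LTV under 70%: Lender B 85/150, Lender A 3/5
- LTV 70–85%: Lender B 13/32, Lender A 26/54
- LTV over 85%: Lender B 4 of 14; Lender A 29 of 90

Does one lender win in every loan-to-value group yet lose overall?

LTV under 70%: Lender B 85/150 = 56.7%, Lender A 3/5 = 60.0% → Lender A
LTV 70–85%: Lender B 13/32 = 40.6%, Lender A 26/54 = 48.1% → Lender A
LTV over 85%: Lender B 4/14 = 28.6%, Lender A 29/90 = 32.2% → Lender A
Overall: Lender B 102/196 = 52.0%, Lender A 58/149 = 38.9% → Lender B
Lender A wins each loan-to-value group but Lender B wins overall — the comparison reverses. Lender A's loans skew toward LTV over 85%, which has a lower base rate.

Yes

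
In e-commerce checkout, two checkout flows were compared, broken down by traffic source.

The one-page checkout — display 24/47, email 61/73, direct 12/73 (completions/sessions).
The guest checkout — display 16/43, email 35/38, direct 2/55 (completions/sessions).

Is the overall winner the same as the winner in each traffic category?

No

Display: the one-page checkout 24/47 = 51.1%, the guest checkout 16/43 = 37.2% → the one-page checkout
Email: the one-page checkout 61/73 = 83.6%, the guest checkout 35/38 = 92.1% → the guest checkout
Direct: the one-page checkout 12/73 = 16.4%, the guest checkout 2/55 = 3.6% → the one-page checkout
Overall: the one-page checkout 97/193 = 50.3%, the guest checkout 53/136 = 39.0% → the one-page checkout
Neither sweeps: the one-page checkout wins 2 of 3 groups, the guest checkout wins 1. The one-page checkout wins overall but not every group — no Simpson reversal.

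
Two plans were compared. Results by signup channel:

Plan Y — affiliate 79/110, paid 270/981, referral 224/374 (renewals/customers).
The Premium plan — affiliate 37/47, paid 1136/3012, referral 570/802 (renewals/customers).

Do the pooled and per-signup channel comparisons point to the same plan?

Yes

Affiliate: Plan Y 79/110 = 71.8%, the Premium plan 37/47 = 78.7% → the Premium plan
Paid: Plan Y 270/981 = 27.5%, the Premium plan 1136/3012 = 37.7% → the Premium plan
Referral: Plan Y 224/374 = 59.9%, the Premium plan 570/802 = 71.1% → the Premium plan
Overall: Plan Y 573/1465 = 39.1%, the Premium plan 1743/3861 = 45.1% → the Premium plan
The Premium plan wins overall and in every signup group — no reversal.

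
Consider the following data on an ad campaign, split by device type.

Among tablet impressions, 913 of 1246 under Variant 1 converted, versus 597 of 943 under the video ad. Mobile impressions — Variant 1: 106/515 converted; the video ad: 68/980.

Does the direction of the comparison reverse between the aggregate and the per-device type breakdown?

Tablet: Variant 1 913/1246 = 73.3%, the video ad 597/943 = 63.3% → Variant 1
Mobile: Variant 1 106/515 = 20.6%, the video ad 68/980 = 6.9% → Variant 1
Overall: Variant 1 1019/1761 = 57.9%, the video ad 665/1923 = 34.6% → Variant 1
Variant 1 wins overall and in every device group — no reversal.

No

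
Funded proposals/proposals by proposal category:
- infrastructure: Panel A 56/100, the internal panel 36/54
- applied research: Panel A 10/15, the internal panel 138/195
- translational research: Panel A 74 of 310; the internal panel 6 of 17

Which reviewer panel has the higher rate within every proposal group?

Infrastructure: Panel A 56/100 = 56.0%, the internal panel 36/54 = 66.7% → the internal panel
Applied research: Panel A 10/15 = 66.7%, the internal panel 138/195 = 70.8% → the internal panel
Translational research: Panel A 74/310 = 23.9%, the internal panel 6/17 = 35.3% → the internal panel
The internal panel has the higher rate in all 3 groups.

the internal panel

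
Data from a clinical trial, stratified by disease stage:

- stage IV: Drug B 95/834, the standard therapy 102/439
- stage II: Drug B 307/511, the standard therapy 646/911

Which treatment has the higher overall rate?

the standard therapy

Stage IV: Drug B 95/834 = 11.4%, the standard therapy 102/439 = 23.2% → the standard therapy
Stage II: Drug B 307/511 = 60.1%, the standard therapy 646/911 = 70.9% → the standard therapy
Overall: Drug B 402/1345 = 29.9%, the standard therapy 748/1350 = 55.4% → the standard therapy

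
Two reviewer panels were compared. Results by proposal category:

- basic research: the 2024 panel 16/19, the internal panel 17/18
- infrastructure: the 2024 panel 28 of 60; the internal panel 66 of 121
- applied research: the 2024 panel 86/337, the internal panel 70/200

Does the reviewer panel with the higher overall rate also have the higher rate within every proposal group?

Basic research: the 2024 panel 16/19 = 84.2%, the internal panel 17/18 = 94.4% → the internal panel
Infrastructure: the 2024 panel 28/60 = 46.7%, the internal panel 66/121 = 54.5% → the internal panel
Applied research: the 2024 panel 86/337 = 25.5%, the internal panel 70/200 = 35.0% → the internal panel
Overall: the 2024 panel 130/416 = 31.2%, the internal panel 153/339 = 45.1% → the internal panel
The internal panel wins overall and in every proposal group — no reversal.

Yes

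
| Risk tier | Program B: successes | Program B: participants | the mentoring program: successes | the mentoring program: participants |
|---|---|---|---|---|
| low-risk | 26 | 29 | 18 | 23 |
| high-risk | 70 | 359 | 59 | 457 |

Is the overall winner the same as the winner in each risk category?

Yes

Low-risk: Program B 26/29 = 89.7%, the mentoring program 18/23 = 78.3% → Program B
High-risk: Program B 70/359 = 19.5%, the mentoring program 59/457 = 12.9% → Program B
Overall: Program B 96/388 = 24.7%, the mentoring program 77/480 = 16.0% → Program B
Program B wins overall and in every risk group — no reversal.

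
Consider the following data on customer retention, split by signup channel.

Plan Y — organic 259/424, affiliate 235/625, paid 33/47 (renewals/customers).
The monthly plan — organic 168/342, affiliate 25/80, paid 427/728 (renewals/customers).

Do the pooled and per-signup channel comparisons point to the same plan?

Organic: Plan Y 259/424 = 61.1%, the monthly plan 168/342 = 49.1% → Plan Y
Affiliate: Plan Y 235/625 = 37.6%, the monthly plan 25/80 = 31.2% → Plan Y
Paid: Plan Y 33/47 = 70.2%, the monthly plan 427/728 = 58.7% → Plan Y
Overall: Plan Y 527/1096 = 48.1%, the monthly plan 620/1150 = 53.9% → the monthly plan
Plan Y wins each signup group but the monthly plan wins overall — the comparison reverses. Plan Y's customers skew toward affiliate, which has a lower base rate.

No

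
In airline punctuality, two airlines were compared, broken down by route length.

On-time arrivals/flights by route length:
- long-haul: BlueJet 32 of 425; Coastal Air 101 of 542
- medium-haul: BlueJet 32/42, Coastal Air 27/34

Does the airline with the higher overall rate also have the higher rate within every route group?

Long-haul: BlueJet 32/425 = 7.5%, Coastal Air 101/542 = 18.6% → Coastal Air
Medium-haul: BlueJet 32/42 = 76.2%, Coastal Air 27/34 = 79.4% → Coastal Air
Overall: BlueJet 64/467 = 13.7%, Coastal Air 128/576 = 22.2% → Coastal Air
Coastal Air wins overall and in every route group — no reversal.

Yes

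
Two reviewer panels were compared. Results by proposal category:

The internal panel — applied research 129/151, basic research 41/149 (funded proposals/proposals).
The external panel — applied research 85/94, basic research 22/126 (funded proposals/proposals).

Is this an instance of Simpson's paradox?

Applied research: the internal panel 129/151 = 85.4%, the external panel 85/94 = 90.4% → the external panel
Basic research: the internal panel 41/149 = 27.5%, the external panel 22/126 = 17.5% → the internal panel
Overall: the internal panel 170/300 = 56.7%, the external panel 107/220 = 48.6% → the internal panel
Neither sweeps: the internal panel wins 1 of 2 groups, the external panel wins 1. The internal panel wins overall but not every group — no Simpson reversal.

No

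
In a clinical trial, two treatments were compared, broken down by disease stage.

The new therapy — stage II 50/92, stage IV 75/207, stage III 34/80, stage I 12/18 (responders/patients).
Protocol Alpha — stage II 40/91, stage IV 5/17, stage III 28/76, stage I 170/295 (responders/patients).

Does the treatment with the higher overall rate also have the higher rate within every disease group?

No

Stage II: the new therapy 50/92 = 54.3%, Protocol Alpha 40/91 = 44.0% → the new therapy
Stage IV: the new therapy 75/207 = 36.2%, Protocol Alpha 5/17 = 29.4% → the new therapy
Stage III: the new therapy 34/80 = 42.5%, Protocol Alpha 28/76 = 36.8% → the new therapy
Stage I: the new therapy 12/18 = 66.7%, Protocol Alpha 170/295 = 57.6% → the new therapy
Overall: the new therapy 171/397 = 43.1%, Protocol Alpha 243/479 = 50.7% → Protocol Alpha
The new therapy wins each disease group but Protocol Alpha wins overall — the comparison reverses. The new therapy's patients skew toward stage IV, which has a lower base rate.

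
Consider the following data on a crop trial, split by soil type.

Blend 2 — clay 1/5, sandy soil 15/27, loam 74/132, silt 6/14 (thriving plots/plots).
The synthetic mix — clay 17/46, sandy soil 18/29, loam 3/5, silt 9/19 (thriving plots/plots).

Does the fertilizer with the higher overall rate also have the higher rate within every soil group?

Clay: Blend 2 1/5 = 20.0%, the synthetic mix 17/46 = 37.0% → the synthetic mix
Sandy soil: Blend 2 15/27 = 55.6%, the synthetic mix 18/29 = 62.1% → the synthetic mix
Loam: Blend 2 74/132 = 56.1%, the synthetic mix 3/5 = 60.0% → the synthetic mix
Silt: Blend 2 6/14 = 42.9%, the synthetic mix 9/19 = 47.4% → the synthetic mix
Overall: Blend 2 96/178 = 53.9%, the synthetic mix 47/99 = 47.5% → Blend 2
The synthetic mix wins each soil group but Blend 2 wins overall — the comparison reverses. The synthetic mix's plots skew toward clay, which has a lower base rate.

No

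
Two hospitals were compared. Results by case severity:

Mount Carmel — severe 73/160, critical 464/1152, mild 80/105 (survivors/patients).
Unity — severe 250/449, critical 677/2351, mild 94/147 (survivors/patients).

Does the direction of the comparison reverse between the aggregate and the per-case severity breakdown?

No

Severe: Mount Carmel 73/160 = 45.6%, Unity 250/449 = 55.7% → Unity
Critical: Mount Carmel 464/1152 = 40.3%, Unity 677/2351 = 28.8% → Mount Carmel
Mild: Mount Carmel 80/105 = 76.2%, Unity 94/147 = 63.9% → Mount Carmel
Overall: Mount Carmel 617/1417 = 43.5%, Unity 1021/2947 = 34.6% → Mount Carmel
Neither sweeps: Mount Carmel wins 2 of 3 groups, Unity wins 1. Mount Carmel wins overall but not every group — no Simpson reversal.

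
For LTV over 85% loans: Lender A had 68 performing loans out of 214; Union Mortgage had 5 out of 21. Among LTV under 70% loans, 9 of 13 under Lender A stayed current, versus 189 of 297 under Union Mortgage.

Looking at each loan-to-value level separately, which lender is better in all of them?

LTV over 85%: Lender A 68/214 = 31.8%, Union Mortgage 5/21 = 23.8% → Lender A
LTV under 70%: Lender A 9/13 = 69.2%, Union Mortgage 189/297 = 63.6% → Lender A
Lender A has the higher rate in both groups.

Lender A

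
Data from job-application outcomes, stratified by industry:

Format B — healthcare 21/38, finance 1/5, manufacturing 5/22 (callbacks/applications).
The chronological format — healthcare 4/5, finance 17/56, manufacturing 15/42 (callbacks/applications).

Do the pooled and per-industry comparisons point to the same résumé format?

Healthcare: Format B 21/38 = 55.3%, the chronological format 4/5 = 80.0% → the chronological format
Finance: Format B 1/5 = 20.0%, the chronological format 17/56 = 30.4% → the chronological format
Manufacturing: Format B 5/22 = 22.7%, the chronological format 15/42 = 35.7% → the chronological format
Overall: Format B 27/65 = 41.5%, the chronological format 36/103 = 35.0% → Format B
The chronological format wins each industry group but Format B wins overall — the comparison reverses. The chronological format's applications skew toward finance, which has a lower base rate.

No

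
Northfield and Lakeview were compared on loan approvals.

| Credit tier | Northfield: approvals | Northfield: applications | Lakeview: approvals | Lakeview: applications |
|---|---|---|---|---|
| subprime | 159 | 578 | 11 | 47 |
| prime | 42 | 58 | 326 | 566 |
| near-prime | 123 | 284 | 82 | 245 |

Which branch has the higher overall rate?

Lakeview

Subprime: Northfield 159/578 = 27.5%, Lakeview 11/47 = 23.4% → Northfield
Prime: Northfield 42/58 = 72.4%, Lakeview 326/566 = 57.6% → Northfield
Near-prime: Northfield 123/284 = 43.3%, Lakeview 82/245 = 33.5% → Northfield
Overall: Northfield 324/920 = 35.2%, Lakeview 419/858 = 48.8% → Lakeview
(Northfield wins every credit group but Lakeview wins overall — Northfield's applications skew toward the low-rate subprime group.)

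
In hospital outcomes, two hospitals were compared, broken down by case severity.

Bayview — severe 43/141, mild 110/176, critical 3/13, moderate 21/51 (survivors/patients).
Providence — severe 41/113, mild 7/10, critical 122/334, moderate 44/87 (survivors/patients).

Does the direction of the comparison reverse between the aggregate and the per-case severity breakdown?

Severe: Bayview 43/141 = 30.5%, Providence 41/113 = 36.3% → Providence
Mild: Bayview 110/176 = 62.5%, Providence 7/10 = 70.0% → Providence
Critical: Bayview 3/13 = 23.1%, Providence 122/334 = 36.5% → Providence
Moderate: Bayview 21/51 = 41.2%, Providence 44/87 = 50.6% → Providence
Overall: Bayview 177/381 = 46.5%, Providence 214/544 = 39.3% → Bayview
Providence wins each case group but Bayview wins overall — the comparison reverses. Providence's patients skew toward critical, which has a lower base rate.

Yes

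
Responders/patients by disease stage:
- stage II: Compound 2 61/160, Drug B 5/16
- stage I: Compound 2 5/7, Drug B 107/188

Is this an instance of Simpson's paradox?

Stage II: Compound 2 61/160 = 38.1%, Drug B 5/16 = 31.2% → Compound 2
Stage I: Compound 2 5/7 = 71.4%, Drug B 107/188 = 56.9% → Compound 2
Overall: Compound 2 66/167 = 39.5%, Drug B 112/204 = 54.9% → Drug B
Compound 2 wins each disease group but Drug B wins overall — the comparison reverses. Compound 2's patients skew toward stage II, which has a lower base rate.

Yes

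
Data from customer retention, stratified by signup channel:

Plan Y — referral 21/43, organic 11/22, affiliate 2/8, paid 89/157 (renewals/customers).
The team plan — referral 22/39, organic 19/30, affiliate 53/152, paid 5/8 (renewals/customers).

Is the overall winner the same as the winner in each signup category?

Referral: Plan Y 21/43 = 48.8%, the team plan 22/39 = 56.4% → the team plan
Organic: Plan Y 11/22 = 50.0%, the team plan 19/30 = 63.3% → the team plan
Affiliate: Plan Y 2/8 = 25.0%, the team plan 53/152 = 34.9% → the team plan
Paid: Plan Y 89/157 = 56.7%, the team plan 5/8 = 62.5% → the team plan
Overall: Plan Y 123/230 = 53.5%, the team plan 99/229 = 43.2% → Plan Y
The team plan wins each signup group but Plan Y wins overall — the comparison reverses. The team plan's customers skew toward affiliate, which has a lower base rate.

No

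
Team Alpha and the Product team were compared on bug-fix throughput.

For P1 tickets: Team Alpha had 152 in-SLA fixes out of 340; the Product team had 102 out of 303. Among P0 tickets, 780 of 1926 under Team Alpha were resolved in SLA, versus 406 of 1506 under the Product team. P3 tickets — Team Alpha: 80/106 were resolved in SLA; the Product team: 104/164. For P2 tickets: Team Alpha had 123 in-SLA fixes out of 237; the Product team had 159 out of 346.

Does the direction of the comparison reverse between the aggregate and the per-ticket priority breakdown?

P1: Team Alpha 152/340 = 44.7%, the Product team 102/303 = 33.7% → Team Alpha
P0: Team Alpha 780/1926 = 40.5%, the Product team 406/1506 = 27.0% → Team Alpha
P3: Team Alpha 80/106 = 75.5%, the Product team 104/164 = 63.4% → Team Alpha
P2: Team Alpha 123/237 = 51.9%, the Product team 159/346 = 46.0% → Team Alpha
Overall: Team Alpha 1135/2609 = 43.5%, the Product team 771/2319 = 33.2% → Team Alpha
Team Alpha wins overall and in every ticket group — no reversal.

No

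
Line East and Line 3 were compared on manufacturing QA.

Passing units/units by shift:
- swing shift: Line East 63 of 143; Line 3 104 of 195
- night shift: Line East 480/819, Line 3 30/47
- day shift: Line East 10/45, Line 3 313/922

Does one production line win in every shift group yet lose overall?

Swing shift: Line East 63/143 = 44.1%, Line 3 104/195 = 53.3% → Line 3
Night shift: Line East 480/819 = 58.6%, Line 3 30/47 = 63.8% → Line 3
Day shift: Line East 10/45 = 22.2%, Line 3 313/922 = 33.9% → Line 3
Overall: Line East 553/1007 = 54.9%, Line 3 447/1164 = 38.4% → Line East
Line 3 wins each shift group but Line East wins overall — the comparison reverses. Line 3's units skew toward day shift, which has a lower base rate.

Yes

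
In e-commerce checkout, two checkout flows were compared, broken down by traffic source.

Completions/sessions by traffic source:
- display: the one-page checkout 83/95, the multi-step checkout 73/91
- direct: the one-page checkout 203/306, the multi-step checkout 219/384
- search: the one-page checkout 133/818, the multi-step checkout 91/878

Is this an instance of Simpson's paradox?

No

Display: the one-page checkout 83/95 = 87.4%, the multi-step checkout 73/91 = 80.2% → the one-page checkout
Direct: the one-page checkout 203/306 = 66.3%, the multi-step checkout 219/384 = 57.0% → the one-page checkout
Search: the one-page checkout 133/818 = 16.3%, the multi-step checkout 91/878 = 10.4% → the one-page checkout
Overall: the one-page checkout 419/1219 = 34.4%, the multi-step checkout 383/1353 = 28.3% → the one-page checkout
The one-page checkout wins overall and in every traffic group — no reversal.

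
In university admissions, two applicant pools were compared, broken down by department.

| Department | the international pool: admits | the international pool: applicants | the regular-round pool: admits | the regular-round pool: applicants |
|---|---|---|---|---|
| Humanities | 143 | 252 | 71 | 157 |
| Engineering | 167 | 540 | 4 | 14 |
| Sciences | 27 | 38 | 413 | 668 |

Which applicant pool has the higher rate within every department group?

the international pool

Humanities: the international pool 143/252 = 56.7%, the regular-round pool 71/157 = 45.2% → the international pool
Engineering: the international pool 167/540 = 30.9%, the regular-round pool 4/14 = 28.6% → the international pool
Sciences: the international pool 27/38 = 71.1%, the regular-round pool 413/668 = 61.8% → the international pool
The international pool has the higher rate in all 3 groups.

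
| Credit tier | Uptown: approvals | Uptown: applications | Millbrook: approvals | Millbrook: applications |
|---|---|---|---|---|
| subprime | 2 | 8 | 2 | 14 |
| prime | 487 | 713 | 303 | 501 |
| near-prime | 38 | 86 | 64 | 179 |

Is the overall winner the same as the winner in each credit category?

Yes

Subprime: Uptown 2/8 = 25.0%, Millbrook 2/14 = 14.3% → Uptown
Prime: Uptown 487/713 = 68.3%, Millbrook 303/501 = 60.5% → Uptown
Near-prime: Uptown 38/86 = 44.2%, Millbrook 64/179 = 35.8% → Uptown
Overall: Uptown 527/807 = 65.3%, Millbrook 369/694 = 53.2% → Uptown
Uptown wins overall and in every credit group — no reversal.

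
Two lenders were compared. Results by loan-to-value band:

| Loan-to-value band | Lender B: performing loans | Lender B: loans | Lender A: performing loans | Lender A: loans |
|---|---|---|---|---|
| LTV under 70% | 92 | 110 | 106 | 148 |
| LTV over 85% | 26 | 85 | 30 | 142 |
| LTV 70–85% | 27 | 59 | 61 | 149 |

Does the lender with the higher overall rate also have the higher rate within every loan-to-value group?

LTV under 70%: Lender B 92/110 = 83.6%, Lender A 106/148 = 71.6% → Lender B
LTV over 85%: Lender B 26/85 = 30.6%, Lender A 30/142 = 21.1% → Lender B
LTV 70–85%: Lender B 27/59 = 45.8%, Lender A 61/149 = 40.9% → Lender B
Overall: Lender B 145/254 = 57.1%, Lender A 197/439 = 44.9% → Lender B
Lender B wins overall and in every loan-to-value group — no reversal.

Yes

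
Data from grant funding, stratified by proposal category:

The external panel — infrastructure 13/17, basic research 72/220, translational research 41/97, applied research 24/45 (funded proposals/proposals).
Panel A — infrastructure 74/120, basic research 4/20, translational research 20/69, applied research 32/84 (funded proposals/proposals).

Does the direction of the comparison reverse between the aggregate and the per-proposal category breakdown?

Yes

Infrastructure: the external panel 13/17 = 76.5%, Panel A 74/120 = 61.7% → the external panel
Basic research: the external panel 72/220 = 32.7%, Panel A 4/20 = 20.0% → the external panel
Translational research: the external panel 41/97 = 42.3%, Panel A 20/69 = 29.0% → the external panel
Applied research: the external panel 24/45 = 53.3%, Panel A 32/84 = 38.1% → the external panel
Overall: the external panel 150/379 = 39.6%, Panel A 130/293 = 44.4% → Panel A
The external panel wins each proposal group but Panel A wins overall — the comparison reverses. The external panel's proposals skew toward basic research, which has a lower base rate.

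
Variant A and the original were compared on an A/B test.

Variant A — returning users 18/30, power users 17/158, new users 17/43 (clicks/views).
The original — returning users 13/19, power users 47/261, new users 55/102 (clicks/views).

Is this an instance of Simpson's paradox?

No

Returning users: Variant A 18/30 = 60.0%, the original 13/19 = 68.4% → the original
Power users: Variant A 17/158 = 10.8%, the original 47/261 = 18.0% → the original
New users: Variant A 17/43 = 39.5%, the original 55/102 = 53.9% → the original
Overall: Variant A 52/231 = 22.5%, the original 115/382 = 30.1% → the original
The original wins overall and in every user group — no reversal.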